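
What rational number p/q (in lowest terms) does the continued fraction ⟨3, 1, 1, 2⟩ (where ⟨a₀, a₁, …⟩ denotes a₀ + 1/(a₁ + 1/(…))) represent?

18/5

Start with 2.
1 + 1/(2/1) = 1 + 1/2 = 3/2
1 + 1/(3/2) = 1 + 2/3 = 5/3
3 + 1/(5/3) = 3 + 3/5 = 18/5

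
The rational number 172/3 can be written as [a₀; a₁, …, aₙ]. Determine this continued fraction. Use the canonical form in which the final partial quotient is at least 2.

Apply division with remainder until the remainder is 0:
172 ÷ 3 → quotient 57, remainder 1
3 ÷ 1 → quotient 3, remainder 0

[57; 3]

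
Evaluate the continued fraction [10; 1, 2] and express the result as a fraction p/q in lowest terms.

Start with 2.
1 + 1/(2/1) = 1 + 1/2 = 3/2
10 + 1/(3/2) = 10 + 2/3 = 32/3

32/3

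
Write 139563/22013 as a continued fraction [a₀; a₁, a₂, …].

Apply division with remainder until the remainder is 0:
139563 ÷ 22013 → quotient 6, remainder 7485
22013 ÷ 7485 → quotient 2, remainder 7043
7485 ÷ 7043 → quotient 1, remainder 442
7043 ÷ 442 → quotient 15, remainder 413
442 ÷ 413 → quotient 1, remainder 29
413 ÷ 29 → quotient 14, remainder 7
29 ÷ 7 → quotient 4, remainder 1
7 ÷ 1 → quotient 7, remainder 0

[6; 2, 1, 15, 1, 14, 4, 7]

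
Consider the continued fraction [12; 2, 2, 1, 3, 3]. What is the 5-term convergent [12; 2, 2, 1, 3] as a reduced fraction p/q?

Build up convergents one term at a time:
a_0 = 12: 12/1
a_1 = 2: 25/2
a_2 = 2: 62/5
a_3 = 1: 87/7
a_4 = 3: 323/26

323/26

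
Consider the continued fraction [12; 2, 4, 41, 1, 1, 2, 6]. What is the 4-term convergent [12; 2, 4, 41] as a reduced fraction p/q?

4617/371

Build up convergents one term at a time:
a_0 = 12: 12/1
a_1 = 2: 25/2
a_2 = 4: 112/9
a_3 = 41: 4617/371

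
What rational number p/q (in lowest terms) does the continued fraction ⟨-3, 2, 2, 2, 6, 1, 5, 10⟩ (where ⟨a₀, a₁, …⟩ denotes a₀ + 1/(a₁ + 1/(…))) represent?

-13720/5309

Start with 10.
5 + 1/(10/1) = 5 + 1/10 = 51/10
1 + 1/(51/10) = 1 + 10/51 = 61/51
6 + 1/(61/51) = 6 + 51/61 = 417/61
2 + 1/(417/61) = 2 + 61/417 = 895/417
2 + 1/(895/417) = 2 + 417/895 = 2207/895
2 + 1/(2207/895) = 2 + 895/2207 = 5309/2207
-3 + 1/(5309/2207) = -3 + 2207/5309 = -13720/5309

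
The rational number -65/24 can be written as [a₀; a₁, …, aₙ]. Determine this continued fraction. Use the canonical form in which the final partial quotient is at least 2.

[-3; 3, 2, 3]

Repeatedly divide and take the remainder:
-65 = -3·24 + 7, so a_0 = -3
24 = 3·7 + 3, so a_1 = 3
7 = 2·3 + 1, so a_2 = 2
3 = 3·1 + 0, so a_3 = 3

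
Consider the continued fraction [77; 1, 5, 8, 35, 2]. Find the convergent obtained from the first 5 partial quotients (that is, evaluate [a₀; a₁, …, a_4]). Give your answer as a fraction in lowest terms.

Build up convergents one term at a time:
a_0 = 77: 77/1
a_1 = 1: 78/1
a_2 = 5: 467/6
a_3 = 8: 3814/49
a_4 = 35: 133957/1721

133957/1721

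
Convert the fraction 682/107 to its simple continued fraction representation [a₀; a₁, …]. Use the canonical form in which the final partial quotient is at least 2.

[6; 2, 1, 2, 13]

682 = 6·107 + 40, so a_0 = 6
107 = 2·40 + 27, so a_1 = 2
40 = 1·27 + 13, so a_2 = 1
27 = 2·13 + 1, so a_3 = 2
13 = 13·1 + 0, so a_4 = 13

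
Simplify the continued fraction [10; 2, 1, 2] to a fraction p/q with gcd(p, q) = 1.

Start with 2.
1 + 1/(2/1) = 1 + 1/2 = 3/2
2 + 1/(3/2) = 2 + 2/3 = 8/3
10 + 1/(8/3) = 10 + 3/8 = 83/8

83/8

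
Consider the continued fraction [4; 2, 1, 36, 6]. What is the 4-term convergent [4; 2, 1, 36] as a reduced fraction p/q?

477/110

Start with 36.
1 + 1/(36/1) = 1 + 1/36 = 37/36
2 + 1/(37/36) = 2 + 36/37 = 110/37
4 + 1/(110/37) = 4 + 37/110 = 477/110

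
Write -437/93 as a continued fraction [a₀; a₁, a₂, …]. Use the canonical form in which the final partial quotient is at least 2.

Run the Euclidean algorithm, recording each quotient:
-437 ÷ 93 → quotient -5, remainder 28
93 ÷ 28 → quotient 3, remainder 9
28 ÷ 9 → quotient 3, remainder 1
9 ÷ 1 → quotient 9, remainder 0

[-5; 3, 3, 9]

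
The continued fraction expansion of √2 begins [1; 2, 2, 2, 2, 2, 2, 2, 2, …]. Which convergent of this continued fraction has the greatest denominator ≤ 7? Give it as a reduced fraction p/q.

a_0 = 1: 1/1  (≤ bound)
a_1 = 2: 3/2  (≤ bound)
a_2 = 2: 7/5  (≤ bound)
a_3 = 2: 17/12  (> 7, stop)

7/5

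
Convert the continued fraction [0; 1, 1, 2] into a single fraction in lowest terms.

3/5

a_0 = 0: 0/1
a_1 = 1: 1/1
a_2 = 1: 1/2
a_3 = 2: 3/5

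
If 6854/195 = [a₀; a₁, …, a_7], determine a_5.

1

6854 ÷ 195 → quotient 35, remainder 29
195 ÷ 29 → quotient 6, remainder 21
29 ÷ 21 → quotient 1, remainder 8
21 ÷ 8 → quotient 2, remainder 5
8 ÷ 5 → quotient 1, remainder 3
5 ÷ 3 → quotient 1, remainder 2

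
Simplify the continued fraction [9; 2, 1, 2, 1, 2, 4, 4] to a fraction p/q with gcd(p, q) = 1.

5189/554

Collapse the nested fraction from the inside out:
Start with 4.
4 + 1/(4/1) = 4 + 1/4 = 17/4
2 + 1/(17/4) = 2 + 4/17 = 38/17
1 + 1/(38/17) = 1 + 17/38 = 55/38
2 + 1/(55/38) = 2 + 38/55 = 148/55
1 + 1/(148/55) = 1 + 55/148 = 203/148
2 + 1/(203/148) = 2 + 148/203 = 554/203
9 + 1/(554/203) = 9 + 203/554 = 5189/554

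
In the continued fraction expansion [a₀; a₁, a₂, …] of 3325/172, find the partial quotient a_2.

57

Repeatedly divide and take the remainder:
⌊3325/172⌋ = 19, remainder 57
⌊172/57⌋ = 3, remainder 1
⌊57/1⌋ = 57, remainder 0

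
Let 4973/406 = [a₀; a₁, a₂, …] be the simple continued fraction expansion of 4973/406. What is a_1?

4

Apply division with remainder until the remainder is 0:
⌊4973/406⌋ = 12, remainder 101
⌊406/101⌋ = 4, remainder 2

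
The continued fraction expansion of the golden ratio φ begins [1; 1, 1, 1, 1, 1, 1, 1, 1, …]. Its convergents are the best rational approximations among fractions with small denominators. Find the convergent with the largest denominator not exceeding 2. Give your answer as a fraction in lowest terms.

3/2

a_0 = 1: 1/1  (≤ bound)
a_1 = 1: 2/1  (≤ bound)
a_2 = 1: 3/2  (≤ bound)
a_3 = 1: 5/3  (> 2, stop)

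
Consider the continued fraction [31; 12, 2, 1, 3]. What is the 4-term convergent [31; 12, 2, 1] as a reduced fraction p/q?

Collapse the nested fraction from the inside out:
Start with 1.
2 + 1/(1/1) = 2 + 1/1 = 3/1
12 + 1/(3/1) = 12 + 1/3 = 37/3
31 + 1/(37/3) = 31 + 3/37 = 1150/37

1150/37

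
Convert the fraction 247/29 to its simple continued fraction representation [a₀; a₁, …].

247 ÷ 29 → quotient 8, remainder 15
29 ÷ 15 → quotient 1, remainder 14
15 ÷ 14 → quotient 1, remainder 1
14 ÷ 1 → quotient 14, remainder 0

[8; 1, 1, 14]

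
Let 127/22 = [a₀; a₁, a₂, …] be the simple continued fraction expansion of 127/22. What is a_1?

1

Run the Euclidean algorithm, recording each quotient:
127 = 5·22 + 17, so a_0 = 5
22 = 1·17 + 5, so a_1 = 1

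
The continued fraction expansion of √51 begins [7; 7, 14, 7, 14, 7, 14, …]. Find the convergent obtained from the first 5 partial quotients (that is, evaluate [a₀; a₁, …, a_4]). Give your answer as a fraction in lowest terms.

a_0 = 7: 7/1
a_1 = 7: 50/7
a_2 = 14: 707/99
a_3 = 7: 4999/700
a_4 = 14: 70693/9899

70693/9899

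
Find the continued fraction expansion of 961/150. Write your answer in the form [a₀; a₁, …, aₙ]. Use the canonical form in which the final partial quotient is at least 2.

[6; 2, 2, 5, 1, 1, 2]

961 = 6·150 + 61, so a_0 = 6
150 = 2·61 + 28, so a_1 = 2
61 = 2·28 + 5, so a_2 = 2
28 = 5·5 + 3, so a_3 = 5
5 = 1·3 + 2, so a_4 = 1
3 = 1·2 + 1, so a_5 = 1
2 = 2·1 + 0, so a_6 = 2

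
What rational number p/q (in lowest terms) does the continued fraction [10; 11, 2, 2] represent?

Use the convergent recurrence hₖ = aₖ·hₖ₋₁ + hₖ₋₂ (and likewise for the denominators kₖ):
a_0 = 10: 10/1
a_1 = 11: 111/11
a_2 = 2: 232/23
a_3 = 2: 575/57

575/57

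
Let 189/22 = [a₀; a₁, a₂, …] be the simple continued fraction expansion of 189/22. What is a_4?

189 ÷ 22 → quotient 8, remainder 13
22 ÷ 13 → quotient 1, remainder 9
13 ÷ 9 → quotient 1, remainder 4
9 ÷ 4 → quotient 2, remainder 1
4 ÷ 1 → quotient 4, remainder 0

4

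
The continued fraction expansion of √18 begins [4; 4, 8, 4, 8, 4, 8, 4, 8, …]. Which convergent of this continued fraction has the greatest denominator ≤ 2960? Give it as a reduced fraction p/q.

a_0 = 4: 4/1  (≤ bound)
a_1 = 4: 17/4  (≤ bound)
a_2 = 8: 140/33  (≤ bound)
a_3 = 4: 577/136  (≤ bound)
a_4 = 8: 4756/1121  (≤ bound)
a_5 = 4: 19601/4620  (> 2960, stop)

4756/1121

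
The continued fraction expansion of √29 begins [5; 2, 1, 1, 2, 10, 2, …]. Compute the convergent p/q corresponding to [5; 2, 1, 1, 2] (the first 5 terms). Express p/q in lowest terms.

a_0 = 5: 5/1
a_1 = 2: 11/2
a_2 = 1: 16/3
a_3 = 1: 27/5
a_4 = 2: 70/13

70/13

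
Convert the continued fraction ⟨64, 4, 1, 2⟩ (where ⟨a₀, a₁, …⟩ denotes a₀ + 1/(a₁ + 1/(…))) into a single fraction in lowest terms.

899/14

a_0 = 64: 64/1
a_1 = 4: 257/4
a_2 = 1: 321/5
a_3 = 2: 899/14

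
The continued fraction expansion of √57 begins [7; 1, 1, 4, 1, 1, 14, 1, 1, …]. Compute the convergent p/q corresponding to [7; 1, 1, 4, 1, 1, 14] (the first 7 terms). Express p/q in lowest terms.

Collapse the nested fraction from the inside out:
Start with 14.
1 + 1/(14/1) = 1 + 1/14 = 15/14
1 + 1/(15/14) = 1 + 14/15 = 29/15
4 + 1/(29/15) = 4 + 15/29 = 131/29
1 + 1/(131/29) = 1 + 29/131 = 160/131
1 + 1/(160/131) = 1 + 131/160 = 291/160
7 + 1/(291/160) = 7 + 160/291 = 2197/291

2197/291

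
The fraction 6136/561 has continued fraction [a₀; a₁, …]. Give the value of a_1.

1

Run the Euclidean algorithm, recording each quotient:
6136 = 10·561 + 526, so a_0 = 10
561 = 1·526 + 35, so a_1 = 1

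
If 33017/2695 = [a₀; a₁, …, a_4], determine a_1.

3

Run the Euclidean algorithm, recording each quotient:
33017 ÷ 2695 → quotient 12, remainder 677
2695 ÷ 677 → quotient 3, remainder 664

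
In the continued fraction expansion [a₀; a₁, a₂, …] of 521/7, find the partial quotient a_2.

521 = 74·7 + 3, so a_0 = 74
7 = 2·3 + 1, so a_1 = 2
3 = 3·1 + 0, so a_2 = 3

3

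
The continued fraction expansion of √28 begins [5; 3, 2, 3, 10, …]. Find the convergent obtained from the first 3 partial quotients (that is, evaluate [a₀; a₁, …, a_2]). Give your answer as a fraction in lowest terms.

Work from the innermost term outward:
Start with 2.
3 + 1/(2/1) = 3 + 1/2 = 7/2
5 + 1/(7/2) = 5 + 2/7 = 37/7

37/7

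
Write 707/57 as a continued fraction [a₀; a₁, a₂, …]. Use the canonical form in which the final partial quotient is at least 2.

707 = 12·57 + 23, so a_0 = 12
57 = 2·23 + 11, so a_1 = 2
23 = 2·11 + 1, so a_2 = 2
11 = 11·1 + 0, so a_3 = 11

[12; 2, 2, 11]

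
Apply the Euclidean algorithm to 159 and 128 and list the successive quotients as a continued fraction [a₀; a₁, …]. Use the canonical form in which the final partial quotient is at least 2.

Apply division with remainder until the remainder is 0:
159 ÷ 128 → quotient 1, remainder 31
128 ÷ 31 → quotient 4, remainder 4
31 ÷ 4 → quotient 7, remainder 3
4 ÷ 3 → quotient 1, remainder 1
3 ÷ 1 → quotient 3, remainder 0

[1; 4, 7, 1, 3]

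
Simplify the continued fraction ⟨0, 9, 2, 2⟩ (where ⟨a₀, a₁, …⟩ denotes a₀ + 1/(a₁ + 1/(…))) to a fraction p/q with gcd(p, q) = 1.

Start with 2.
2 + 1/(2/1) = 2 + 1/2 = 5/2
9 + 1/(5/2) = 9 + 2/5 = 47/5
0 + 1/(47/5) = 0 + 5/47 = 5/47

5/47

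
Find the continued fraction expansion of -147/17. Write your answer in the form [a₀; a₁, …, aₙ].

[-9; 2, 1, 5]

-147 ÷ 17 → quotient -9, remainder 6
17 ÷ 6 → quotient 2, remainder 5
6 ÷ 5 → quotient 1, remainder 1
5 ÷ 1 → quotient 5, remainder 0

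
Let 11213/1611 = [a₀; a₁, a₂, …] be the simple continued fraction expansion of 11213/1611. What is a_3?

5

Run the Euclidean algorithm, recording each quotient:
11213 = 6·1611 + 1547, so a_0 = 6
1611 = 1·1547 + 64, so a_1 = 1
1547 = 24·64 + 11, so a_2 = 24
64 = 5·11 + 9, so a_3 = 5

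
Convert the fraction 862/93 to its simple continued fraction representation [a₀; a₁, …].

[9; 3, 1, 2, 1, 1, 3]

862 ÷ 93 → quotient 9, remainder 25
93 ÷ 25 → quotient 3, remainder 18
25 ÷ 18 → quotient 1, remainder 7
18 ÷ 7 → quotient 2, remainder 4
7 ÷ 4 → quotient 1, remainder 3
4 ÷ 3 → quotient 1, remainder 1
3 ÷ 1 → quotient 3, remainder 0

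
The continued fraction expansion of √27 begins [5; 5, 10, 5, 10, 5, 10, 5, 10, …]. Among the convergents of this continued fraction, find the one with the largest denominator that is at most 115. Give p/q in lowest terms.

a_0 = 5: 5/1  (≤ bound)
a_1 = 5: 26/5  (≤ bound)
a_2 = 10: 265/51  (≤ bound)
a_3 = 5: 1351/260  (> 115, stop)

265/51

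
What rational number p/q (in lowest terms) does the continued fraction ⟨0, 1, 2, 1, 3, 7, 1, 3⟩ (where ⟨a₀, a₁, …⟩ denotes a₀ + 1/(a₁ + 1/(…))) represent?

Build up convergents one term at a time:
a_0 = 0: 0/1
a_1 = 1: 1/1
a_2 = 2: 2/3
a_3 = 1: 3/4
a_4 = 3: 11/15
a_5 = 7: 80/109
a_6 = 1: 91/124
a_7 = 3: 353/481

353/481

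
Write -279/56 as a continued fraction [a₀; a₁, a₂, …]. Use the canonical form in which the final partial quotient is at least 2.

-279 = -5·56 + 1, so a_0 = -5
56 = 56·1 + 0, so a_1 = 56

[-5; 56]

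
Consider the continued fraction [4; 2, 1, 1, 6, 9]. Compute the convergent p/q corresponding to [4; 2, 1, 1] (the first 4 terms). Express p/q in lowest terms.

22/5

Start with 1.
1 + 1/(1/1) = 1 + 1/1 = 2/1
2 + 1/(2/1) = 2 + 1/2 = 5/2
4 + 1/(5/2) = 4 + 2/5 = 22/5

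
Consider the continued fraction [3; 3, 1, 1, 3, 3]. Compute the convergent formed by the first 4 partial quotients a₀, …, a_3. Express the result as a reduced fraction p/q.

23/7

Starting at the tail and folding back:
Start with 1.
1 + 1/(1/1) = 1 + 1/1 = 2/1
3 + 1/(2/1) = 3 + 1/2 = 7/2
3 + 1/(7/2) = 3 + 2/7 = 23/7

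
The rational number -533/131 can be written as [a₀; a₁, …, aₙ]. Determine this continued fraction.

⌊-533/131⌋ = -5, remainder 122
⌊131/122⌋ = 1, remainder 9
⌊122/9⌋ = 13, remainder 5
⌊9/5⌋ = 1, remainder 4
⌊5/4⌋ = 1, remainder 1
⌊4/1⌋ = 4, remainder 0

[-5; 1, 13, 1, 1, 4]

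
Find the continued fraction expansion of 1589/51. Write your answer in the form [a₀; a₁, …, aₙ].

⌊1589/51⌋ = 31, remainder 8
⌊51/8⌋ = 6, remainder 3
⌊8/3⌋ = 2, remainder 2
⌊3/2⌋ = 1, remainder 1
⌊2/1⌋ = 2, remainder 0

[31; 6, 2, 1, 2]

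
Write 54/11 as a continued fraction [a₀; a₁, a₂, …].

54 ÷ 11 → quotient 4, remainder 10
11 ÷ 10 → quotient 1, remainder 1
10 ÷ 1 → quotient 10, remainder 0

[4; 1, 10]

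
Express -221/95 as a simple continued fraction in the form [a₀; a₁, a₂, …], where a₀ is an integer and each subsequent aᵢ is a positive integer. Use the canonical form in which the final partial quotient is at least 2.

[-3; 1, 2, 15, 2]

Apply division with remainder until the remainder is 0:
-221 ÷ 95 → quotient -3, remainder 64
95 ÷ 64 → quotient 1, remainder 31
64 ÷ 31 → quotient 2, remainder 2
31 ÷ 2 → quotient 15, remainder 1
2 ÷ 1 → quotient 2, remainder 0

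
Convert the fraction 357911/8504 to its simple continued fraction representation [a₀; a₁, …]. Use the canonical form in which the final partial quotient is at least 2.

[42; 11, 2, 4, 11, 1, 1, 3]

Apply division with remainder until the remainder is 0:
357911 ÷ 8504 → quotient 42, remainder 743
8504 ÷ 743 → quotient 11, remainder 331
743 ÷ 331 → quotient 2, remainder 81
331 ÷ 81 → quotient 4, remainder 7
81 ÷ 7 → quotient 11, remainder 4
7 ÷ 4 → quotient 1, remainder 3
4 ÷ 3 → quotient 1, remainder 1
3 ÷ 1 → quotient 3, remainder 0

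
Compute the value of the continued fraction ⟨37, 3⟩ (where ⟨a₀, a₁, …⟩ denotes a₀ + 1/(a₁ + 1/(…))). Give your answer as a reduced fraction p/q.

112/3

a_0 = 37: 37/1
a_1 = 3: 112/3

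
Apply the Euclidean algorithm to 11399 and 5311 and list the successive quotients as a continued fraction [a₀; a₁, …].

⌊11399/5311⌋ = 2, remainder 777
⌊5311/777⌋ = 6, remainder 649
⌊777/649⌋ = 1, remainder 128
⌊649/128⌋ = 5, remainder 9
⌊128/9⌋ = 14, remainder 2
⌊9/2⌋ = 4, remainder 1
⌊2/1⌋ = 2, remainder 0

[2; 6, 1, 5, 14, 4, 2]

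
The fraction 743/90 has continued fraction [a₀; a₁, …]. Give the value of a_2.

1

Run the Euclidean algorithm, recording each quotient:
⌊743/90⌋ = 8, remainder 23
⌊90/23⌋ = 3, remainder 21
⌊23/21⌋ = 1, remainder 2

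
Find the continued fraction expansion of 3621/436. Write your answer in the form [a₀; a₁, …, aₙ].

[8; 3, 3, 1, 1, 2, 7]

⌊3621/436⌋ = 8, remainder 133
⌊436/133⌋ = 3, remainder 37
⌊133/37⌋ = 3, remainder 22
⌊37/22⌋ = 1, remainder 15
⌊22/15⌋ = 1, remainder 7
⌊15/7⌋ = 2, remainder 1
⌊7/1⌋ = 7, remainder 0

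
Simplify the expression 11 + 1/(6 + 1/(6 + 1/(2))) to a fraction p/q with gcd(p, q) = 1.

Collapse the nested fraction from the inside out:
Start with 2.
6 + 1/(2/1) = 6 + 1/2 = 13/2
6 + 1/(13/2) = 6 + 2/13 = 80/13
11 + 1/(80/13) = 11 + 13/80 = 893/80

893/80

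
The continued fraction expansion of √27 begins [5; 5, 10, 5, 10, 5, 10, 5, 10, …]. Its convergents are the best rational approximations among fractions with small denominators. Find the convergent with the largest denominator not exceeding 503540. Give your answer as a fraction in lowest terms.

716035/137801

List convergents until the denominator exceeds the bound:
a_0 = 5: 5/1  (≤ bound)
a_1 = 5: 26/5  (≤ bound)
a_2 = 10: 265/51  (≤ bound)
a_3 = 5: 1351/260  (≤ bound)
a_4 = 10: 13775/2651  (≤ bound)
a_5 = 5: 70226/13515  (≤ bound)
a_6 = 10: 716035/137801  (≤ bound)
a_7 = 5: 3650401/702520  (> 503540, stop)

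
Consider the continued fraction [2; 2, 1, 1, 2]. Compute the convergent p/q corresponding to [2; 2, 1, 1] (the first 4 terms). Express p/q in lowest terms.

12/5

Use the convergent recurrence hₖ = aₖ·hₖ₋₁ + hₖ₋₂ (and likewise for the denominators kₖ):
a_0 = 2: 2/1
a_1 = 2: 5/2
a_2 = 1: 7/3
a_3 = 1: 12/5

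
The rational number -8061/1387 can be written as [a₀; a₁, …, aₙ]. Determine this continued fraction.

[-6; 5, 3, 5, 2, 7]

-8061 ÷ 1387 → quotient -6, remainder 261
1387 ÷ 261 → quotient 5, remainder 82
261 ÷ 82 → quotient 3, remainder 15
82 ÷ 15 → quotient 5, remainder 7
15 ÷ 7 → quotient 2, remainder 1
7 ÷ 1 → quotient 7, remainder 0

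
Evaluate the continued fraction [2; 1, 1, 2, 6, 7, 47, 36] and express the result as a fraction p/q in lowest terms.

a_0 = 2: 2/1
a_1 = 1: 3/1
a_2 = 1: 5/2
a_3 = 2: 13/5
a_4 = 6: 83/32
a_5 = 7: 594/229
a_6 = 47: 28001/10795
a_7 = 36: 1008630/388849

1008630/388849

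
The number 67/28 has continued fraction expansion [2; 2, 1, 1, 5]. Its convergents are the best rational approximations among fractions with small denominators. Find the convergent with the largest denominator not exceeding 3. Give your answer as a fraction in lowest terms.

a_0 = 2: 2/1  (≤ bound)
a_1 = 2: 5/2  (≤ bound)
a_2 = 1: 7/3  (≤ bound)
a_3 = 1: 12/5  (> 3, stop)

7/3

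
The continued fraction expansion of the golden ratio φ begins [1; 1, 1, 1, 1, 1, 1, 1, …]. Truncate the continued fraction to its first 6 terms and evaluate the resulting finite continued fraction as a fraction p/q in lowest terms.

13/8

Collapse the nested fraction from the inside out:
Start with 1.
1 + 1/(1/1) = 1 + 1/1 = 2/1
1 + 1/(2/1) = 1 + 1/2 = 3/2
1 + 1/(3/2) = 1 + 2/3 = 5/3
1 + 1/(5/3) = 1 + 3/5 = 8/5
1 + 1/(8/5) = 1 + 5/8 = 13/8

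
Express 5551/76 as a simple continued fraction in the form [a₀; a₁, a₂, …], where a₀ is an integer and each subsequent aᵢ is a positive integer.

⌊5551/76⌋ = 73, remainder 3
⌊76/3⌋ = 25, remainder 1
⌊3/1⌋ = 3, remainder 0

[73; 25, 3]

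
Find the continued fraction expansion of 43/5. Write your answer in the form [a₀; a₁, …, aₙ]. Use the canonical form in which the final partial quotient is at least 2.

43 ÷ 5 → quotient 8, remainder 3
5 ÷ 3 → quotient 1, remainder 2
3 ÷ 2 → quotient 1, remainder 1
2 ÷ 1 → quotient 2, remainder 0

[8; 1, 1, 2]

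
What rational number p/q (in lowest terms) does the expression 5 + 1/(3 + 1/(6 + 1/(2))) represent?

218/41

Start with 2.
6 + 1/(2/1) = 6 + 1/2 = 13/2
3 + 1/(13/2) = 3 + 2/13 = 41/13
5 + 1/(41/13) = 5 + 13/41 = 218/41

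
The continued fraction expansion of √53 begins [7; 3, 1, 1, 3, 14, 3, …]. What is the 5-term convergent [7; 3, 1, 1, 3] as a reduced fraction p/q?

182/25

Build up convergents one term at a time:
a_0 = 7: 7/1
a_1 = 3: 22/3
a_2 = 1: 29/4
a_3 = 1: 51/7
a_4 = 3: 182/25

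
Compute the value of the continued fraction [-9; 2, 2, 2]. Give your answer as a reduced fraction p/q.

-103/12

a_0 = -9: -9/1
a_1 = 2: -17/2
a_2 = 2: -43/5
a_3 = 2: -103/12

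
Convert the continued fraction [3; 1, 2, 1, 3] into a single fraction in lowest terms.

56/15

a_0 = 3: 3/1
a_1 = 1: 4/1
a_2 = 2: 11/3
a_3 = 1: 15/4
a_4 = 3: 56/15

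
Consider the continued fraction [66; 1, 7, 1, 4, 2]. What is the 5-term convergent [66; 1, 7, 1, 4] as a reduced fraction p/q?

Start with 4.
1 + 1/(4/1) = 1 + 1/4 = 5/4
7 + 1/(5/4) = 7 + 4/5 = 39/5
1 + 1/(39/5) = 1 + 5/39 = 44/39
66 + 1/(44/39) = 66 + 39/44 = 2943/44

2943/44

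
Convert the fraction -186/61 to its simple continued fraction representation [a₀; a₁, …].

[-4; 1, 19, 3]

⌊-186/61⌋ = -4, remainder 58
⌊61/58⌋ = 1, remainder 3
⌊58/3⌋ = 19, remainder 1
⌊3/1⌋ = 3, remainder 0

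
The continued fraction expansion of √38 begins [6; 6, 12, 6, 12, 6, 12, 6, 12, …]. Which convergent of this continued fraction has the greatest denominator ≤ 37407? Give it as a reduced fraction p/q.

List convergents until the denominator exceeds the bound:
a_0 = 6: 6/1  (≤ bound)
a_1 = 6: 37/6  (≤ bound)
a_2 = 12: 450/73  (≤ bound)
a_3 = 6: 2737/444  (≤ bound)
a_4 = 12: 33294/5401  (≤ bound)
a_5 = 6: 202501/32850  (≤ bound)
a_6 = 12: 2463306/399601  (> 37407, stop)

202501/32850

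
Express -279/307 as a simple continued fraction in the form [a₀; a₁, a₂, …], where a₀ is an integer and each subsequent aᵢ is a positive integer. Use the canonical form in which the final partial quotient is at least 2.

[-1; 10, 1, 27]

⌊-279/307⌋ = -1, remainder 28
⌊307/28⌋ = 10, remainder 27
⌊28/27⌋ = 1, remainder 1
⌊27/1⌋ = 27, remainder 0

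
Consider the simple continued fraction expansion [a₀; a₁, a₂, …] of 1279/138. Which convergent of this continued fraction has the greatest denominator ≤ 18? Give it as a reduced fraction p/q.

a_0 = 9: 9/1  (≤ bound)
a_1 = 3: 28/3  (≤ bound)
a_2 = 1: 37/4  (≤ bound)
a_3 = 2: 102/11  (≤ bound)
a_4 = 1: 139/15  (≤ bound)
a_5 = 2: 380/41  (> 18, stop)

139/15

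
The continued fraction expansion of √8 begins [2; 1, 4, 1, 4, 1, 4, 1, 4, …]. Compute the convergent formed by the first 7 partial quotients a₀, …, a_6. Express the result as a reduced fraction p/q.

478/169

Compute successive convergents:
a_0 = 2: 2/1
a_1 = 1: 3/1
a_2 = 4: 14/5
a_3 = 1: 17/6
a_4 = 4: 82/29
a_5 = 1: 99/35
a_6 = 4: 478/169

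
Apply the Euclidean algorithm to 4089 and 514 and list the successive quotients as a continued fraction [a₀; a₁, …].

[7; 1, 21, 2, 1, 7]

Apply division with remainder until the remainder is 0:
4089 = 7·514 + 491, so a_0 = 7
514 = 1·491 + 23, so a_1 = 1
491 = 21·23 + 8, so a_2 = 21
23 = 2·8 + 7, so a_3 = 2
8 = 1·7 + 1, so a_4 = 1
7 = 7·1 + 0, so a_5 = 7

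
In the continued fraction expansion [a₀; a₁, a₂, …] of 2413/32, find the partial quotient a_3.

6

2413 = 75·32 + 13, so a_0 = 75
32 = 2·13 + 6, so a_1 = 2
13 = 2·6 + 1, so a_2 = 2
6 = 6·1 + 0, so a_3 = 6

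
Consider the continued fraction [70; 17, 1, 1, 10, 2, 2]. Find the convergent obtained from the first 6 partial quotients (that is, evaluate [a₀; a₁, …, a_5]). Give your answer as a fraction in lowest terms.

54014/771

Collapse the nested fraction from the inside out:
Start with 2.
10 + 1/(2/1) = 10 + 1/2 = 21/2
1 + 1/(21/2) = 1 + 2/21 = 23/21
1 + 1/(23/21) = 1 + 21/23 = 44/23
17 + 1/(44/23) = 17 + 23/44 = 771/44
70 + 1/(771/44) = 70 + 44/771 = 54014/771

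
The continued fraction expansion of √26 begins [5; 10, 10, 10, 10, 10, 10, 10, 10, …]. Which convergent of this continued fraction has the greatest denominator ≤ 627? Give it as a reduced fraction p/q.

515/101

List convergents until the denominator exceeds the bound:
a_0 = 5: 5/1  (≤ bound)
a_1 = 10: 51/10  (≤ bound)
a_2 = 10: 515/101  (≤ bound)
a_3 = 10: 5201/1020  (> 627, stop)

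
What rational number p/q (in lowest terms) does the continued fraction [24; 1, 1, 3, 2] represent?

Start with 2.
3 + 1/(2/1) = 3 + 1/2 = 7/2
1 + 1/(7/2) = 1 + 2/7 = 9/7
1 + 1/(9/7) = 1 + 7/9 = 16/9
24 + 1/(16/9) = 24 + 9/16 = 393/16

393/16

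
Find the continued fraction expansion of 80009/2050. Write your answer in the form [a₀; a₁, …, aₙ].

[39; 34, 1, 2, 1, 14]

80009 = 39·2050 + 59, so a_0 = 39
2050 = 34·59 + 44, so a_1 = 34
59 = 1·44 + 15, so a_2 = 1
44 = 2·15 + 14, so a_3 = 2
15 = 1·14 + 1, so a_4 = 1
14 = 14·1 + 0, so a_5 = 14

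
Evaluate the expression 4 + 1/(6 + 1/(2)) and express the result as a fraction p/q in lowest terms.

54/13

Start with 2.
6 + 1/(2/1) = 6 + 1/2 = 13/2
4 + 1/(13/2) = 4 + 2/13 = 54/13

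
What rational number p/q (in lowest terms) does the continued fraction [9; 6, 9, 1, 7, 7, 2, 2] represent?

166224/18139

Starting at the tail and folding back:
Start with 2.
2 + 1/(2/1) = 2 + 1/2 = 5/2
7 + 1/(5/2) = 7 + 2/5 = 37/5
7 + 1/(37/5) = 7 + 5/37 = 264/37
1 + 1/(264/37) = 1 + 37/264 = 301/264
9 + 1/(301/264) = 9 + 264/301 = 2973/301
6 + 1/(2973/301) = 6 + 301/2973 = 18139/2973
9 + 1/(18139/2973) = 9 + 2973/18139 = 166224/18139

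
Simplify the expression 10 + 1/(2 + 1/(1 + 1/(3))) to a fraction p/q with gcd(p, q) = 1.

Build up convergents one term at a time:
a_0 = 10: 10/1
a_1 = 2: 21/2
a_2 = 1: 31/3
a_3 = 3: 114/11

114/11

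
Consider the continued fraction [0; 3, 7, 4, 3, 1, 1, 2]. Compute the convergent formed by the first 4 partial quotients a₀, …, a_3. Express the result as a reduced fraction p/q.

29/91

Compute successive convergents:
a_0 = 0: 0/1
a_1 = 3: 1/3
a_2 = 7: 7/22
a_3 = 4: 29/91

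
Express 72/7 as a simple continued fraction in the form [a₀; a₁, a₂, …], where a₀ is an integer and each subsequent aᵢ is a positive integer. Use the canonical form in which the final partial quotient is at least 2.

[10; 3, 2]

Repeatedly divide and take the remainder:
72 ÷ 7 → quotient 10, remainder 2
7 ÷ 2 → quotient 3, remainder 1
2 ÷ 1 → quotient 2, remainder 0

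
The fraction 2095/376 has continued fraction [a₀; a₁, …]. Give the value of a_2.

1

Repeatedly divide and take the remainder:
2095 ÷ 376 → quotient 5, remainder 215
376 ÷ 215 → quotient 1, remainder 161
215 ÷ 161 → quotient 1, remainder 54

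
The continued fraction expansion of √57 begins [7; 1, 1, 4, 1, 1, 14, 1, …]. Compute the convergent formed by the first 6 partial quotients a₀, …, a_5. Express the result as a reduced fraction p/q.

151/20

a_0 = 7: 7/1
a_1 = 1: 8/1
a_2 = 1: 15/2
a_3 = 4: 68/9
a_4 = 1: 83/11
a_5 = 1: 151/20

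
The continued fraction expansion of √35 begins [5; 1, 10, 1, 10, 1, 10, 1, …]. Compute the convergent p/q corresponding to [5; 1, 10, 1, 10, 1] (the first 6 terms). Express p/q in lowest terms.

Build up convergents one term at a time:
a_0 = 5: 5/1
a_1 = 1: 6/1
a_2 = 10: 65/11
a_3 = 1: 71/12
a_4 = 10: 775/131
a_5 = 1: 846/143

846/143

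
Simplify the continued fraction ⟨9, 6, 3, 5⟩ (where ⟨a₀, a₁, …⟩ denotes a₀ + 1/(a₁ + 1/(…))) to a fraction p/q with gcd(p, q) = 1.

Start with 5.
3 + 1/(5/1) = 3 + 1/5 = 16/5
6 + 1/(16/5) = 6 + 5/16 = 101/16
9 + 1/(101/16) = 9 + 16/101 = 925/101

925/101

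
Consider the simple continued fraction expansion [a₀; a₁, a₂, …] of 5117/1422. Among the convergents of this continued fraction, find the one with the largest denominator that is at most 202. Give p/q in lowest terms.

457/127

a_0 = 3: 3/1  (≤ bound)
a_1 = 1: 4/1  (≤ bound)
a_2 = 1: 7/2  (≤ bound)
a_3 = 2: 18/5  (≤ bound)
a_4 = 25: 457/127  (≤ bound)
a_5 = 2: 932/259  (> 202, stop)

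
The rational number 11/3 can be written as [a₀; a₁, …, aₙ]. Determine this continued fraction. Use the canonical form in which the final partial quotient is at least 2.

Repeatedly divide and take the remainder:
11 ÷ 3 → quotient 3, remainder 2
3 ÷ 2 → quotient 1, remainder 1
2 ÷ 1 → quotient 2, remainder 0

[3; 1, 2]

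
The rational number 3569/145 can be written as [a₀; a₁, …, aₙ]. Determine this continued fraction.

3569 ÷ 145 → quotient 24, remainder 89
145 ÷ 89 → quotient 1, remainder 56
89 ÷ 56 → quotient 1, remainder 33
56 ÷ 33 → quotient 1, remainder 23
33 ÷ 23 → quotient 1, remainder 10
23 ÷ 10 → quotient 2, remainder 3
10 ÷ 3 → quotient 3, remainder 1
3 ÷ 1 → quotient 3, remainder 0

[24; 1, 1, 1, 1, 2, 3, 3]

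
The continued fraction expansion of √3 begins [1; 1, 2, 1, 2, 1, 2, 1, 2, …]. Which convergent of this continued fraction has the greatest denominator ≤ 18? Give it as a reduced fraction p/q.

List convergents until the denominator exceeds the bound:
a_0 = 1: 1/1  (≤ bound)
a_1 = 1: 2/1  (≤ bound)
a_2 = 2: 5/3  (≤ bound)
a_3 = 1: 7/4  (≤ bound)
a_4 = 2: 19/11  (≤ bound)
a_5 = 1: 26/15  (≤ bound)
a_6 = 2: 71/41  (> 18, stop)

26/15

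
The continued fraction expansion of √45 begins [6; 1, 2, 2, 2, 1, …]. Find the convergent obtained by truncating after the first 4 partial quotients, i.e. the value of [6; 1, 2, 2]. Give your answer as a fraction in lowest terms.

Use the convergent recurrence hₖ = aₖ·hₖ₋₁ + hₖ₋₂ (and likewise for the denominators kₖ):
a_0 = 6: 6/1
a_1 = 1: 7/1
a_2 = 2: 20/3
a_3 = 2: 47/7

47/7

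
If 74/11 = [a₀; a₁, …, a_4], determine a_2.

74 = 6·11 + 8, so a_0 = 6
11 = 1·8 + 3, so a_1 = 1
8 = 2·3 + 2, so a_2 = 2

2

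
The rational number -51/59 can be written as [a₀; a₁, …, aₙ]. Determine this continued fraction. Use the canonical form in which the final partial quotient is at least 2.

[-1; 7, 2, 1, 2]

-51 = -1·59 + 8, so a_0 = -1
59 = 7·8 + 3, so a_1 = 7
8 = 2·3 + 2, so a_2 = 2
3 = 1·2 + 1, so a_3 = 1
2 = 2·1 + 0, so a_4 = 2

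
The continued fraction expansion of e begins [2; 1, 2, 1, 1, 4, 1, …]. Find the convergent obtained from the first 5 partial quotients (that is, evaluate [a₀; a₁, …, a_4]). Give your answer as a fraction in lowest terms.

19/7

Work from the innermost term outward:
Start with 1.
1 + 1/(1/1) = 1 + 1/1 = 2/1
2 + 1/(2/1) = 2 + 1/2 = 5/2
1 + 1/(5/2) = 1 + 2/5 = 7/5
2 + 1/(7/5) = 2 + 5/7 = 19/7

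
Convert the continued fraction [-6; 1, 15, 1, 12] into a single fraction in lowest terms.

-1113/220

a_0 = -6: -6/1
a_1 = 1: -5/1
a_2 = 15: -81/16
a_3 = 1: -86/17
a_4 = 12: -1113/220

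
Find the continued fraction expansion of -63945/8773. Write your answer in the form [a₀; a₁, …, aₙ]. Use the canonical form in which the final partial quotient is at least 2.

[-8; 1, 2, 2, 6, 10, 9, 2]

⌊-63945/8773⌋ = -8, remainder 6239
⌊8773/6239⌋ = 1, remainder 2534
⌊6239/2534⌋ = 2, remainder 1171
⌊2534/1171⌋ = 2, remainder 192
⌊1171/192⌋ = 6, remainder 19
⌊192/19⌋ = 10, remainder 2
⌊19/2⌋ = 9, remainder 1
⌊2/1⌋ = 2, remainder 0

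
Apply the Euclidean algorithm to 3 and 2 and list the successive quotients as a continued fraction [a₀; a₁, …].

[1; 2]

3 ÷ 2 → quotient 1, remainder 1
2 ÷ 1 → quotient 2, remainder 0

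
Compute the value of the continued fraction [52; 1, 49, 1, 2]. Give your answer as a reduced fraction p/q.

Start with 2.
1 + 1/(2/1) = 1 + 1/2 = 3/2
49 + 1/(3/2) = 49 + 2/3 = 149/3
1 + 1/(149/3) = 1 + 3/149 = 152/149
52 + 1/(152/149) = 52 + 149/152 = 8053/152

8053/152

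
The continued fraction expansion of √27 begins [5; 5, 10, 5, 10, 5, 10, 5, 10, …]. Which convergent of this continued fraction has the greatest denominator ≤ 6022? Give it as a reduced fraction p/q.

a_0 = 5: 5/1  (≤ bound)
a_1 = 5: 26/5  (≤ bound)
a_2 = 10: 265/51  (≤ bound)
a_3 = 5: 1351/260  (≤ bound)
a_4 = 10: 13775/2651  (≤ bound)
a_5 = 5: 70226/13515  (> 6022, stop)

13775/2651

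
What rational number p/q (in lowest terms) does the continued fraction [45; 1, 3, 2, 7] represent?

Start with 7.
2 + 1/(7/1) = 2 + 1/7 = 15/7
3 + 1/(15/7) = 3 + 7/15 = 52/15
1 + 1/(52/15) = 1 + 15/52 = 67/52
45 + 1/(67/52) = 45 + 52/67 = 3067/67

3067/67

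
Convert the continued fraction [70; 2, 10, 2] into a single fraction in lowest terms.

Use the convergent recurrence hₖ = aₖ·hₖ₋₁ + hₖ₋₂ (and likewise for the denominators kₖ):
a_0 = 70: 70/1
a_1 = 2: 141/2
a_2 = 10: 1480/21
a_3 = 2: 3101/44

3101/44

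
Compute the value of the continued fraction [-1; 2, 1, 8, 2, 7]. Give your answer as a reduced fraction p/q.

-269/411

Collapse the nested fraction from the inside out:
Start with 7.
2 + 1/(7/1) = 2 + 1/7 = 15/7
8 + 1/(15/7) = 8 + 7/15 = 127/15
1 + 1/(127/15) = 1 + 15/127 = 142/127
2 + 1/(142/127) = 2 + 127/142 = 411/142
-1 + 1/(411/142) = -1 + 142/411 = -269/411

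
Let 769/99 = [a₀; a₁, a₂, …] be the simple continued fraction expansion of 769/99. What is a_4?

769 = 7·99 + 76, so a_0 = 7
99 = 1·76 + 23, so a_1 = 1
76 = 3·23 + 7, so a_2 = 3
23 = 3·7 + 2, so a_3 = 3
7 = 3·2 + 1, so a_4 = 3

3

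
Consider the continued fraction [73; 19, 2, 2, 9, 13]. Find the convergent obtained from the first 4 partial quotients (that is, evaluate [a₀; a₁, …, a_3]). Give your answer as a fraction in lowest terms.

a_0 = 73: 73/1
a_1 = 19: 1388/19
a_2 = 2: 2849/39
a_3 = 2: 7086/97

7086/97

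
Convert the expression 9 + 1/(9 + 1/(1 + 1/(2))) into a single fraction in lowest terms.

Starting at the tail and folding back:
Start with 2.
1 + 1/(2/1) = 1 + 1/2 = 3/2
9 + 1/(3/2) = 9 + 2/3 = 29/3
9 + 1/(29/3) = 9 + 3/29 = 264/29

264/29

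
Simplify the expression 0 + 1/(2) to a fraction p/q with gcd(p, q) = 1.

Work from the innermost term outward:
Start with 2.
0 + 1/(2/1) = 0 + 1/2 = 1/2

1/2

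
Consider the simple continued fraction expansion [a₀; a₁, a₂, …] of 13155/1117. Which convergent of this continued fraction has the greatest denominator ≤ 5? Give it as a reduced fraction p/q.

a_0 = 11: 11/1  (≤ bound)
a_1 = 1: 12/1  (≤ bound)
a_2 = 3: 47/4  (≤ bound)
a_3 = 2: 106/9  (> 5, stop)

47/4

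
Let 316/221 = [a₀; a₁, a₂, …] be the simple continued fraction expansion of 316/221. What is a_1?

2

Apply division with remainder until the remainder is 0:
316 ÷ 221 → quotient 1, remainder 95
221 ÷ 95 → quotient 2, remainder 31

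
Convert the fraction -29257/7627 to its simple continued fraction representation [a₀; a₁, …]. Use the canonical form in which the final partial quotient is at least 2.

[-4; 6, 10, 2, 1, 19, 2]

Run the Euclidean algorithm, recording each quotient:
-29257 = -4·7627 + 1251, so a_0 = -4
7627 = 6·1251 + 121, so a_1 = 6
1251 = 10·121 + 41, so a_2 = 10
121 = 2·41 + 39, so a_3 = 2
41 = 1·39 + 2, so a_4 = 1
39 = 19·2 + 1, so a_5 = 19
2 = 2·1 + 0, so a_6 = 2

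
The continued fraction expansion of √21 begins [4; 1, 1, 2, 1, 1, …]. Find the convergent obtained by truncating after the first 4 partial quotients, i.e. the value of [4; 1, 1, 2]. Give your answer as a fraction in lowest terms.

23/5

a_0 = 4: 4/1
a_1 = 1: 5/1
a_2 = 1: 9/2
a_3 = 2: 23/5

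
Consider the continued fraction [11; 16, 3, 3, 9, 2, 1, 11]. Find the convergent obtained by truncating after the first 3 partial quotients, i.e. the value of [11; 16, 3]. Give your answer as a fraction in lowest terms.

542/49

a_0 = 11: 11/1
a_1 = 16: 177/16
a_2 = 3: 542/49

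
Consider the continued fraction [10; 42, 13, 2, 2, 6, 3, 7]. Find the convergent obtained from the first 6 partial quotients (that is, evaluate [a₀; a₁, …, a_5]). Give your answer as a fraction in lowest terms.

180929/18050

Start with 6.
2 + 1/(6/1) = 2 + 1/6 = 13/6
2 + 1/(13/6) = 2 + 6/13 = 32/13
13 + 1/(32/13) = 13 + 13/32 = 429/32
42 + 1/(429/32) = 42 + 32/429 = 18050/429
10 + 1/(18050/429) = 10 + 429/18050 = 180929/18050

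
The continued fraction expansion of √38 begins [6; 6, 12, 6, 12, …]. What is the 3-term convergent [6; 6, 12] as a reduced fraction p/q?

450/73

Start with 12.
6 + 1/(12/1) = 6 + 1/12 = 73/12
6 + 1/(73/12) = 6 + 12/73 = 450/73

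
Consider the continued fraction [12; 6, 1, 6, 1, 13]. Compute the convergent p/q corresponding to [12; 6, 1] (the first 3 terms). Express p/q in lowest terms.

a_0 = 12: 12/1
a_1 = 6: 73/6
a_2 = 1: 85/7

85/7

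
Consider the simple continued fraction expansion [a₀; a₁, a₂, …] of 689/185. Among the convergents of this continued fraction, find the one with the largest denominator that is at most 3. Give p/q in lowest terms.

a_0 = 3: 3/1  (≤ bound)
a_1 = 1: 4/1  (≤ bound)
a_2 = 2: 11/3  (≤ bound)
a_3 = 1: 15/4  (> 3, stop)

11/3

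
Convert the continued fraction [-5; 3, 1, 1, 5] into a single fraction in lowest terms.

a_0 = -5: -5/1
a_1 = 3: -14/3
a_2 = 1: -19/4
a_3 = 1: -33/7
a_4 = 5: -184/39

-184/39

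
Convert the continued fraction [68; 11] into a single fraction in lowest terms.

749/11

Build up convergents one term at a time:
a_0 = 68: 68/1
a_1 = 11: 749/11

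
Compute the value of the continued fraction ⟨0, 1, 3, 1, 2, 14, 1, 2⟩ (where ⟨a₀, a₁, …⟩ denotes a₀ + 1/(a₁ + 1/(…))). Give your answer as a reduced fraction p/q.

Start with 2.
1 + 1/(2/1) = 1 + 1/2 = 3/2
14 + 1/(3/2) = 14 + 2/3 = 44/3
2 + 1/(44/3) = 2 + 3/44 = 91/44
1 + 1/(91/44) = 1 + 44/91 = 135/91
3 + 1/(135/91) = 3 + 91/135 = 496/135
1 + 1/(496/135) = 1 + 135/496 = 631/496
0 + 1/(631/496) = 0 + 496/631 = 496/631

496/631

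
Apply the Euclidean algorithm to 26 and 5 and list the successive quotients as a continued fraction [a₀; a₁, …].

[5; 5]

26 = 5·5 + 1, so a_0 = 5
5 = 5·1 + 0, so a_1 = 5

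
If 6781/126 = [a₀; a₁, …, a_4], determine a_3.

6781 ÷ 126 → quotient 53, remainder 103
126 ÷ 103 → quotient 1, remainder 23
103 ÷ 23 → quotient 4, remainder 11
23 ÷ 11 → quotient 2, remainder 1

2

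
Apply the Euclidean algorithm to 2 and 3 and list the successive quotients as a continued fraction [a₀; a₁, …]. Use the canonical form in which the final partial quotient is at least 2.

2 ÷ 3 → quotient 0, remainder 2
3 ÷ 2 → quotient 1, remainder 1
2 ÷ 1 → quotient 2, remainder 0

[0; 1, 2]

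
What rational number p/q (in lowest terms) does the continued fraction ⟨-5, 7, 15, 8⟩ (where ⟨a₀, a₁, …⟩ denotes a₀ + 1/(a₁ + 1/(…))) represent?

Start with 8.
15 + 1/(8/1) = 15 + 1/8 = 121/8
7 + 1/(121/8) = 7 + 8/121 = 855/121
-5 + 1/(855/121) = -5 + 121/855 = -4154/855

-4154/855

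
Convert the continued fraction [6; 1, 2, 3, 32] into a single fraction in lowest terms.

2164/323

Start with 32.
3 + 1/(32/1) = 3 + 1/32 = 97/32
2 + 1/(97/32) = 2 + 32/97 = 226/97
1 + 1/(226/97) = 1 + 97/226 = 323/226
6 + 1/(323/226) = 6 + 226/323 = 2164/323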